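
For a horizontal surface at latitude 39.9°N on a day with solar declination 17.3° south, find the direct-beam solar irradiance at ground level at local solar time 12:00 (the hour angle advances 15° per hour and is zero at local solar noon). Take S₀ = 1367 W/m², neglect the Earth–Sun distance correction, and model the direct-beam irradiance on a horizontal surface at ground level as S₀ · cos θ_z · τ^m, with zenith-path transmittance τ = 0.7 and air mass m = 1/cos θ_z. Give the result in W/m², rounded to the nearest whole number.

383 W/m²

Hour angle H = 15° × (12 − 12) = 0.00°.
With φ = 39.9°, δ = -17.3°, H = 0.00°: sin φ sin δ = -0.1908, cos φ cos δ cos H = 0.7325, so cos θ_z = 0.5417.
Air mass m = 1/cos θ_z = 1/0.5417 = 1.846; τ^m = 0.7^1.846 = 0.5177.
Surface direct beam = 1367 × 0.5417 × 0.5177 = 383.36 W/m².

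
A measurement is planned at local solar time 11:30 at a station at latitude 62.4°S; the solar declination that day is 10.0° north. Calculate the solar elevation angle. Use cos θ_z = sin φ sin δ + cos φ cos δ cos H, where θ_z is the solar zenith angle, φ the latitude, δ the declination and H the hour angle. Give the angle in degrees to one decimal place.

Hour angle H = 15° × (11.5 − 12) = -7.50°.
cos θ_z = sin φ sin δ + cos φ cos δ cos H = (-0.8862)(0.1736) + (0.4633)(0.9848)(0.9914) = 0.2985.
θ_z = arccos(0.2985) = 72.63°, so the elevation is 90° − 72.63° = 17.37°.

17.4°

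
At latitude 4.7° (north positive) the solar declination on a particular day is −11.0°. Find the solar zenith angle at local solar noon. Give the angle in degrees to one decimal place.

At local solar noon the hour angle is zero, so the zenith angle is |φ − δ| = |4.7° − (-11.0°)| = 15.7°.

15.7°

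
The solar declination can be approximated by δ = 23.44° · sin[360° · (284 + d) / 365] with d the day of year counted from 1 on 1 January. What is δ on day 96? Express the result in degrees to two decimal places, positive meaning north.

360 × (284 + 96) / 365 = 374.795°; sin(374.795°) = 0.2554.
δ = 23.44 × 0.2554 = 5.987° ≈ +5.99°.

+5.99°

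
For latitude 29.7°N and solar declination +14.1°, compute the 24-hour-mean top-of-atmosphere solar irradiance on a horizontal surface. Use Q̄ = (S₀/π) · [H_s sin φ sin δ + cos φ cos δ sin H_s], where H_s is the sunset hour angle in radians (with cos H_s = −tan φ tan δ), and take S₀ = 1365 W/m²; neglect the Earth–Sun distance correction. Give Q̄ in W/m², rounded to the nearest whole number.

452 W/m²

−tan φ tan δ = −(0.5704)(0.2512) = -0.1433; H_s = arccos(-0.1433) = 98.24°. In radians, H_s = 1.7146.
H_s sin φ sin δ = 1.7146 × 0.4955 × 0.2436 = 0.2070.
cos φ cos δ sin H_s = 0.8686 × 0.9699 × 0.9897 = 0.8338.
Q̄ = (1365/π) × (0.2070 + 0.8338) = 434.49 × 1.0408 = 452.22 W/m².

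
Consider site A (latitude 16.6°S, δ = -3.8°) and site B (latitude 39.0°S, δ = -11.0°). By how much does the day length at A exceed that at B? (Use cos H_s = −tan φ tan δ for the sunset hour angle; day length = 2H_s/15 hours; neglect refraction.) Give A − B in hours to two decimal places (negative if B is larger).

-1.06 h

A: H_s = arccos(−tan -16.6° · tan -3.8°) = 91.13°, so 2H_s/15 = 12.1507 h.
B: H_s = arccos(−tan -39.0° · tan -11.0°) = 99.06°, so 2H_s/15 = 13.2080 h.
A − B = 12.1507 − 13.2080 = -1.0573 h.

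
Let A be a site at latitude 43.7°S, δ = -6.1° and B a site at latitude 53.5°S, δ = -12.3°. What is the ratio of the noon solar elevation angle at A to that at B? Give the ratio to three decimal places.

A: 90° − |-43.7 − (-6.1)| = 52.40°.
B: 90° − |-53.5 − (-12.3)| = 48.80°.
Ratio A/B = 52.4000 / 48.8000 = 1.0738.

1.074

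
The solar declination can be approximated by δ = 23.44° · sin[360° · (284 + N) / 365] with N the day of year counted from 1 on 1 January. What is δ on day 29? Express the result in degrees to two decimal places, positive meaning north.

-18.29°

360 × (284 + 29) / 365 = 308.712°; sin(308.712°) = -0.7803.
δ = 23.44 × -0.7803 = -18.290° ≈ -18.29°.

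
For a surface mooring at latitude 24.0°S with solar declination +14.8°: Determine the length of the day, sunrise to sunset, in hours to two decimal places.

11.10 hours

The sunset hour angle satisfies cos H_s = −tan φ tan δ = 0.1176, giving H_s = 83.25°.
Day length = 2 H_s / 15° h⁻¹ = 166.50° / 15 = 11.100 h.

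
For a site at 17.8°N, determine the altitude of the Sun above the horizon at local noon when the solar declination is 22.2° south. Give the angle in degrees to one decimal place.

At local solar noon the hour angle is zero, so the elevation is 90° − |φ − δ| = 90° − |17.8° − (-22.2°)| = 90° − 40.0° = 50.0°.

50.0°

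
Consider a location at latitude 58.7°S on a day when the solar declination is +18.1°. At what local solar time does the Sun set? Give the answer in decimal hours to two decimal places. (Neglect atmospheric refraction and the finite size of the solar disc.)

The sunset hour angle satisfies cos H_s = −tan φ tan δ = 0.5376, giving H_s = 57.48°.
Sunset is at 12 + H_s/15 = 12 + 3.832 = 15.832 h local solar time.

15.83 h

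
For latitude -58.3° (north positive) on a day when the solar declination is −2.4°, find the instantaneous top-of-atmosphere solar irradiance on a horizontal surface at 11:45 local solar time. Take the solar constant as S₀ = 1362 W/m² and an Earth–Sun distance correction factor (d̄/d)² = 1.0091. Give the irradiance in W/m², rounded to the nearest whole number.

Hour angle H = 15° × (11.75 − 12) = -3.75°.
cos θ_z = sin φ sin δ + cos φ cos δ cos H = (-0.8508)(-0.0419) + (0.5255)(0.9991)(0.9979) = 0.5596.
Top-of-atmosphere irradiance = S₀ (d̄/d)² cos θ_z = 1362 × 1.0091 × 0.5596 = 769.11 W/m².

769 W/m²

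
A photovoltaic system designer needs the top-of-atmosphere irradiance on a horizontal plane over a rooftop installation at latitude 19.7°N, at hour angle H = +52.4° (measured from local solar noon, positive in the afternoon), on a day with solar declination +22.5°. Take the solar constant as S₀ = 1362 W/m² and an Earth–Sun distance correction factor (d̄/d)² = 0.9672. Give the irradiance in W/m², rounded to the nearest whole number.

cos θ_z = sin φ sin δ + cos φ cos δ cos H = (0.3371)(0.3827) + (0.9415)(0.9239)(0.6101) = 0.6597.
Top-of-atmosphere irradiance = S₀ (d̄/d)² cos θ_z = 1362 × 0.9672 × 0.6597 = 869.04 W/m².

869 W/m²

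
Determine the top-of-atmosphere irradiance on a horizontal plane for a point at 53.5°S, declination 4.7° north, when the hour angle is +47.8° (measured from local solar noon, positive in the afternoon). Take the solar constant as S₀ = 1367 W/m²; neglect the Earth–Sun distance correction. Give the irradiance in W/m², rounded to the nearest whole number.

With φ = -53.5°, δ = 4.7°, H = 47.80°: sin φ sin δ = -0.0659, cos φ cos δ cos H = 0.3982, so cos θ_z = 0.3323.
Top-of-atmosphere irradiance = S₀ cos θ_z = 1367 × 0.3323 = 454.25 W/m².

454 W/m²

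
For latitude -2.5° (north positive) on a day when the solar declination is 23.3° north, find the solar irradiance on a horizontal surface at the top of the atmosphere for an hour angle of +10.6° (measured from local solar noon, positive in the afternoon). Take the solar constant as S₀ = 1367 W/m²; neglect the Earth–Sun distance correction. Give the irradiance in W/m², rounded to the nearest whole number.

cos θ_z = sin φ sin δ + cos φ cos δ cos H = (-0.0436)(0.3955) + (0.9990)(0.9184)(0.9829) = 0.8845.
Top-of-atmosphere irradiance = S₀ cos θ_z = 1367 × 0.8845 = 1209.11 W/m².

1209 W/m²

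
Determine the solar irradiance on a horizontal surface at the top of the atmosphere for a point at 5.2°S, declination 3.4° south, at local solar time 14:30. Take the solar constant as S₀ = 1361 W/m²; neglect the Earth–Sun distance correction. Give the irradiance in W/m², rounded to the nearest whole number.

Hour angle H = 15° × (14.5 − 12) = 37.50°.
cos θ_z = sin(-5.2°) sin(-3.4°) + cos(-5.2°) cos(-3.4°) cos(37.50°) = 0.0054 + 0.7887 = 0.7941.
Top-of-atmosphere irradiance = S₀ cos θ_z = 1361 × 0.7941 = 1080.77 W/m².

1081 W/m²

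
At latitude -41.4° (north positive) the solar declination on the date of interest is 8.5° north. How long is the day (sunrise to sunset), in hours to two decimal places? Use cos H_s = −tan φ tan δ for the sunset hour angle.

The sunset hour angle satisfies cos H_s = −tan φ tan δ = 0.1318, giving H_s = 82.43°.
Day length = 2 H_s / 15° h⁻¹ = 164.86° / 15 = 10.991 h.

10.99 hours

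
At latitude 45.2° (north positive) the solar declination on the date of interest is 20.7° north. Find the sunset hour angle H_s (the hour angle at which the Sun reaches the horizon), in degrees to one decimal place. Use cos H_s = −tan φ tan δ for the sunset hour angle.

−tan φ tan δ = −(1.0070)(0.3779) = -0.3805; H_s = arccos(-0.3805) = 112.36°.

112.4°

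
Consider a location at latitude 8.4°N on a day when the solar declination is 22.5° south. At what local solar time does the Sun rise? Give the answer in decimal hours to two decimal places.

6.23 h

The sunset hour angle satisfies cos H_s = −tan φ tan δ = 0.0612, giving H_s = 86.49°.
Sunrise is at 12 − H_s/15 = 12 − 5.766 = 6.234 h local solar time.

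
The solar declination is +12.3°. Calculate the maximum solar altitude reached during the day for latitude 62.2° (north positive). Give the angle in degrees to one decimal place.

40.1°

At local solar noon the hour angle is zero, so the elevation is 90° − |φ − δ| = 90° − |62.2° − (12.3°)| = 90° − 49.9° = 40.1°.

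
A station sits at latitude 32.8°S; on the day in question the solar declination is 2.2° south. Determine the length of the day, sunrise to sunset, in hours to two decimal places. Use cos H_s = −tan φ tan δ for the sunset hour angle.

cos H_s = −tan(-32.8°) · tan(-2.2°) = -0.0248, so H_s = arccos(-0.0248) = 91.42°.
Day length = 2 H_s / 15° h⁻¹ = 182.84° / 15 = 12.189 h.

12.19 hours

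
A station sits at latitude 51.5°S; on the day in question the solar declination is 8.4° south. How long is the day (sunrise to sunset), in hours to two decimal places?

The sunset hour angle satisfies cos H_s = −tan φ tan δ = -0.1856, giving H_s = 100.70°.
Day length = 2 H_s / 15° h⁻¹ = 201.40° / 15 = 13.427 h.

13.43 hours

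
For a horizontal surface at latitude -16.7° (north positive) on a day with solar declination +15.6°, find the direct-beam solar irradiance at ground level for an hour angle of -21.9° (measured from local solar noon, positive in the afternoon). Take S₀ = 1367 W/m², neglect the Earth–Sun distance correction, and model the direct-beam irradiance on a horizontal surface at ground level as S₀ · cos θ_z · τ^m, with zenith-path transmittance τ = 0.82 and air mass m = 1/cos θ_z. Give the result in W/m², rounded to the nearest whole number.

cos θ_z = sin(-16.7°) sin(15.6°) + cos(-16.7°) cos(15.6°) cos(-21.90°) = -0.0773 + 0.8560 = 0.7787.
Air mass m = 1/cos θ_z = 1/0.7787 = 1.284; τ^m = 0.82^1.284 = 0.7751.
Surface direct beam = 1367 × 0.7787 × 0.7751 = 825.08 W/m².

825 W/m²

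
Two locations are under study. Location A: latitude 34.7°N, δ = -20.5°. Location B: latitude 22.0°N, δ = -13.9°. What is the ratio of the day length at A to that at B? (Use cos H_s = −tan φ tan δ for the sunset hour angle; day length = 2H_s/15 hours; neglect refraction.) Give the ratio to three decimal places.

0.890

A: H_s = arccos(−tan 34.7° · tan -20.5°) = 75.00°, so 2H_s/15 = 10.0000 h.
B: H_s = arccos(−tan 22.0° · tan -13.9°) = 84.26°, so 2H_s/15 = 11.2347 h.
Ratio A/B = 10.0000 / 11.2347 = 0.8901.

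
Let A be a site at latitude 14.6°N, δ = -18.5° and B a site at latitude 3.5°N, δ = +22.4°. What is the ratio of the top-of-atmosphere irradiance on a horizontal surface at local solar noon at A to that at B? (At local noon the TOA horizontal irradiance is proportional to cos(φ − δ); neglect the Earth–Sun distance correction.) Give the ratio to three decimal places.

0.885

A: cos θ_z = cos(14.6° − (-18.5°)) = 0.8377.
B: cos θ_z = cos(3.5° − (22.4°)) = 0.9461.
Ratio A/B = 0.8377 / 0.9461 = 0.8854.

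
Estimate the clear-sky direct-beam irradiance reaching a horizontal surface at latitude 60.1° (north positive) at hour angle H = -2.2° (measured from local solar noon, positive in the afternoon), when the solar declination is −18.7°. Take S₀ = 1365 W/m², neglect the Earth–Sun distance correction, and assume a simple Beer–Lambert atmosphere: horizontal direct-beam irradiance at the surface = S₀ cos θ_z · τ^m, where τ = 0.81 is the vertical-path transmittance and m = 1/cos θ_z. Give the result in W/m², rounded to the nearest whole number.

89 W/m²

cos θ_z = sin(60.1°) sin(-18.7°) + cos(60.1°) cos(-18.7°) cos(-2.20°) = -0.2779 + 0.4718 = 0.1939.
Air mass m = 1/cos θ_z = 1/0.1939 = 5.157; τ^m = 0.81^5.157 = 0.3373.
Surface direct beam = 1365 × 0.1939 × 0.3373 = 89.27 W/m².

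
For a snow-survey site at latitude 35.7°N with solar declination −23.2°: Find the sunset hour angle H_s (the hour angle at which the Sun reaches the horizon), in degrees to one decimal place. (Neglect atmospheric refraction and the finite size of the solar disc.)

cos H_s = −tan(35.7°) · tan(-23.2°) = 0.3080, so H_s = arccos(0.3080) = 72.06°.

72.1°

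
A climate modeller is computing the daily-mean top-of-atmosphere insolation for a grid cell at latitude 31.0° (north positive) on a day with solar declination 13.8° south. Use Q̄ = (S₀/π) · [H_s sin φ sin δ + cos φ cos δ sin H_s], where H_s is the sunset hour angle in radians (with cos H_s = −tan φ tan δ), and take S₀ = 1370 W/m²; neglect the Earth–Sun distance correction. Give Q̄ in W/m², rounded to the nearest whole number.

283 W/m²

−tan φ tan δ = −(0.6009)(-0.2456) = 0.1476; H_s = arccos(0.1476) = 81.51°. In radians, H_s = 1.4226.
H_s sin φ sin δ = 1.4226 × 0.5150 × -0.2385 = -0.1747.
cos φ cos δ sin H_s = 0.8572 × 0.9711 × 0.9890 = 0.8233.
Q̄ = (1370/π) × (-0.1747 + 0.8233) = 436.08 × 0.6486 = 282.84 W/m².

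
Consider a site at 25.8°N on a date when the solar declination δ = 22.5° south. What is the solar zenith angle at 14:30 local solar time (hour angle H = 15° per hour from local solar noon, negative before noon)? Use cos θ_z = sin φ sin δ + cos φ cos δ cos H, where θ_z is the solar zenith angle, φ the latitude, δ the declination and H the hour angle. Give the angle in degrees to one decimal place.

60.4°

Hour angle H = 15° × (14.5 − 12) = 37.50°.
With φ = 25.8°, δ = -22.5°, H = 37.50°: sin φ sin δ = -0.1666, cos φ cos δ cos H = 0.6599, so cos θ_z = 0.4933.
θ_z = arccos(0.4933) = 60.44°.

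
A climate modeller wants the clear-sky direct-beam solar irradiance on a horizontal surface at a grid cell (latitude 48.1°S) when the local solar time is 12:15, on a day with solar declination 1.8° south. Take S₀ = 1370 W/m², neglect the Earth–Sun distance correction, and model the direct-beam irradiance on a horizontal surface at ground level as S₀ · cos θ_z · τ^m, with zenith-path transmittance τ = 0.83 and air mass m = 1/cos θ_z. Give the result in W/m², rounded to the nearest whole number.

Hour angle H = 15° × (12.25 − 12) = 3.75°.
cos θ_z = sin(-48.1°) sin(-1.8°) + cos(-48.1°) cos(-1.8°) cos(3.75°) = 0.0234 + 0.6661 = 0.6895.
Air mass m = 1/cos θ_z = 1/0.6895 = 1.450; τ^m = 0.83^1.450 = 0.7632.
Surface direct beam = 1370 × 0.6895 × 0.7632 = 720.93 W/m².

721 W/m²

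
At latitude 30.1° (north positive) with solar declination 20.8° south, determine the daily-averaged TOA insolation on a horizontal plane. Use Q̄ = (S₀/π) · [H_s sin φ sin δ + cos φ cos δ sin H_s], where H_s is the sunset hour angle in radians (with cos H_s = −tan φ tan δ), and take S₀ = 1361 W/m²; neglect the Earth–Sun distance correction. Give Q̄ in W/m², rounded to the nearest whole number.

238 W/m²

The sunset hour angle satisfies cos H_s = −tan φ tan δ = 0.2202, giving H_s = 77.28°. In radians, H_s = 1.3488.
H_s sin φ sin δ = 1.3488 × 0.5015 × -0.3551 = -0.2402.
cos φ cos δ sin H_s = 0.8652 × 0.9348 × 0.9755 = 0.7890.
Q̄ = (1361/π) × (-0.2402 + 0.7890) = 433.22 × 0.5488 = 237.75 W/m².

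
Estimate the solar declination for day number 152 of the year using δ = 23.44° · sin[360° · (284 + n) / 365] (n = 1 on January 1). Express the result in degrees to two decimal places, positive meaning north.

360 × (284 + 152) / 365 = 430.027°; sin(430.027°) = 0.9399.
δ = 23.44 × 0.9399 = 22.031° ≈ +22.03°.

+22.03°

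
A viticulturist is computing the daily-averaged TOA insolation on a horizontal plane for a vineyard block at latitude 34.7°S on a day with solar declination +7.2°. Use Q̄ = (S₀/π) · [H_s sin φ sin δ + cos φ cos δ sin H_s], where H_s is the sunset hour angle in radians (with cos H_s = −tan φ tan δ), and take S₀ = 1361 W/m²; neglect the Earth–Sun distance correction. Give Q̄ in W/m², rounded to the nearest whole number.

The sunset hour angle satisfies cos H_s = −tan φ tan δ = 0.0875, giving H_s = 84.98°. In radians, H_s = 1.4832.
H_s sin φ sin δ = 1.4832 × -0.5693 × 0.1253 = -0.1058.
cos φ cos δ sin H_s = 0.8221 × 0.9921 × 0.9962 = 0.8125.
Q̄ = (1361/π) × (-0.1058 + 0.8125) = 433.22 × 0.7067 = 306.16 W/m².

306 W/m²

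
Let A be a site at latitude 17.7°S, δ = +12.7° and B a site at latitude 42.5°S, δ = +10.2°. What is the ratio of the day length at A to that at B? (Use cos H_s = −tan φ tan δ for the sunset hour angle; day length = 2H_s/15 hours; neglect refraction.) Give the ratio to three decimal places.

1.067

A: H_s = arccos(−tan -17.7° · tan 12.7°) = 85.88°, so 2H_s/15 = 11.4507 h.
B: H_s = arccos(−tan -42.5° · tan 10.2°) = 80.51°, so 2H_s/15 = 10.7347 h.
Ratio A/B = 11.4507 / 10.7347 = 1.0667.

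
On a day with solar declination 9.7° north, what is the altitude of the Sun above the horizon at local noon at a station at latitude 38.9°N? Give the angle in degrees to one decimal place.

At local solar noon the hour angle is zero, so the elevation is 90° − |φ − δ| = 90° − |38.9° − (9.7°)| = 90° − 29.2° = 60.8°.

60.8°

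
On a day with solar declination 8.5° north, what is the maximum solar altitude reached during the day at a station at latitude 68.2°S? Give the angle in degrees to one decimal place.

13.3°

At local solar noon the hour angle is zero, so the elevation is 90° − |φ − δ| = 90° − |-68.2° − (8.5°)| = 90° − 76.7° = 13.3°.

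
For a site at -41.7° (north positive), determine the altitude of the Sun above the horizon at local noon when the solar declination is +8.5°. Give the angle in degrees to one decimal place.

At local solar noon the hour angle is zero, so the elevation is 90° − |φ − δ| = 90° − |-41.7° − (8.5°)| = 90° − 50.2° = 39.8°.

39.8°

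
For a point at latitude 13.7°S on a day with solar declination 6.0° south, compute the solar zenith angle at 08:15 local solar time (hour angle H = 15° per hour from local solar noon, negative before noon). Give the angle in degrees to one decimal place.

55.8°

Hour angle H = 15° × (8.25 − 12) = -56.25°.
cos θ_z = sin(-13.7°) sin(-6.0°) + cos(-13.7°) cos(-6.0°) cos(-56.25°) = 0.0248 + 0.5368 = 0.5616.
θ_z = arccos(0.5616) = 55.83°.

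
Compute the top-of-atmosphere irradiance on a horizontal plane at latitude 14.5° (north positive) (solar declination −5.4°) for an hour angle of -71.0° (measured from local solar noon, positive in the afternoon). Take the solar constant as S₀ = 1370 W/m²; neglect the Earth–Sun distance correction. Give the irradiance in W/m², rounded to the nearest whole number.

398 W/m²

cos θ_z = sin(14.5°) sin(-5.4°) + cos(14.5°) cos(-5.4°) cos(-71.00°) = -0.0236 + 0.3138 = 0.2902.
Top-of-atmosphere irradiance = S₀ cos θ_z = 1370 × 0.2902 = 397.57 W/m².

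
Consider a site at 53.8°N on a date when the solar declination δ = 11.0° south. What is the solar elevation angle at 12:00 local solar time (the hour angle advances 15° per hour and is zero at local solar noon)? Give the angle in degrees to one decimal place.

25.2°

Hour angle H = 15° × (12 − 12) = 0.00°.
With φ = 53.8°, δ = -11.0°, H = 0.00°: sin φ sin δ = -0.1540, cos φ cos δ cos H = 0.5798, so cos θ_z = 0.4258.
θ_z = arccos(0.4258) = 64.80°, so the elevation is 90° − 64.80° = 25.20°.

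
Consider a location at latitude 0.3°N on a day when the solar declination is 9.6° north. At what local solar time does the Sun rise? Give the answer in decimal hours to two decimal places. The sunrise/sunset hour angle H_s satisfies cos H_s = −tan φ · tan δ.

6.00 h

The sunset hour angle satisfies cos H_s = −tan φ tan δ = -0.0009, giving H_s = 90.05°.
Sunrise is at 12 − H_s/15 = 12 − 6.003 = 5.997 h local solar time.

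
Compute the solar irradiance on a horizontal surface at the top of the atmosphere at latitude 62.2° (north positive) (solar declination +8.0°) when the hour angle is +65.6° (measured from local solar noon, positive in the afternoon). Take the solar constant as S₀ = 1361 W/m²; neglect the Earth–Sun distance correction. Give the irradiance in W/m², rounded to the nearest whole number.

cos θ_z = sin φ sin δ + cos φ cos δ cos H = (0.8846)(0.1392) + (0.4664)(0.9903)(0.4131) = 0.3139.
Top-of-atmosphere irradiance = S₀ cos θ_z = 1361 × 0.3139 = 427.22 W/m².

427 W/m²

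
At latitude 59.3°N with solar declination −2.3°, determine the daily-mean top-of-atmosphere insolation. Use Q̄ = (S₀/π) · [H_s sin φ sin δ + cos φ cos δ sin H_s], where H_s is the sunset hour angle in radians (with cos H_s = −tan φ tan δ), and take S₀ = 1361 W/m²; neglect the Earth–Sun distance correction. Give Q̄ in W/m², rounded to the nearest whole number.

cos H_s = −tan(59.3°) · tan(-2.3°) = 0.0676, so H_s = arccos(0.0676) = 86.12°. In radians, H_s = 1.5031.
H_s sin φ sin δ = 1.5031 × 0.8599 × -0.0401 = -0.0518.
cos φ cos δ sin H_s = 0.5105 × 0.9992 × 0.9977 = 0.5089.
Q̄ = (1361/π) × (-0.0518 + 0.5089) = 433.22 × 0.4571 = 198.02 W/m².

198 W/m²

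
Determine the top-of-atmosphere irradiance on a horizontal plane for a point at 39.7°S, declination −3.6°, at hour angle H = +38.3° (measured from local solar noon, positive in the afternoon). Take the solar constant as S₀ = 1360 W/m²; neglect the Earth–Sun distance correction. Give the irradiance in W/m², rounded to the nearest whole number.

With φ = -39.7°, δ = -3.6°, H = 38.30°: sin φ sin δ = 0.0401, cos φ cos δ cos H = 0.6026, so cos θ_z = 0.6427.
Top-of-atmosphere irradiance = S₀ cos θ_z = 1360 × 0.6427 = 874.07 W/m².

874 W/m²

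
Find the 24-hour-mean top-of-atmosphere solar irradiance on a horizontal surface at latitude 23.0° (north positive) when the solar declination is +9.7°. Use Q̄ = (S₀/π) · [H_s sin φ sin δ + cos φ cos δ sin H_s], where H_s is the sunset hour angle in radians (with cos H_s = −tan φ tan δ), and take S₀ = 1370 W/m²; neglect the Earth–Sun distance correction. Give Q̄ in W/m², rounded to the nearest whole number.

442 W/m²

−tan φ tan δ = −(0.4245)(0.1709) = -0.0725; H_s = arccos(-0.0725) = 94.16°. In radians, H_s = 1.6434.
H_s sin φ sin δ = 1.6434 × 0.3907 × 0.1685 = 0.1082.
cos φ cos δ sin H_s = 0.9205 × 0.9857 × 0.9974 = 0.9050.
Q̄ = (1370/π) × (0.1082 + 0.9050) = 436.08 × 1.0132 = 441.84 W/m².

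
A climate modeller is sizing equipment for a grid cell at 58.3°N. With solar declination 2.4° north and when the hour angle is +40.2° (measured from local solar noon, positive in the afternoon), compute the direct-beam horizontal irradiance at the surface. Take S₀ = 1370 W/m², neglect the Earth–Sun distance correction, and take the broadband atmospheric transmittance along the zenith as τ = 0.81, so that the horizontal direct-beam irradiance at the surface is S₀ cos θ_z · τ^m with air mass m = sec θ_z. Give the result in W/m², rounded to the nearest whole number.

With φ = 58.3°, δ = 2.4°, H = 40.20°: sin φ sin δ = 0.0356, cos φ cos δ cos H = 0.4010, so cos θ_z = 0.4366.
Air mass m = 1/cos θ_z = 1/0.4366 = 2.290; τ^m = 0.81^2.290 = 0.6172.
Surface direct beam = 1370 × 0.4366 × 0.6172 = 369.17 W/m².

369 W/m²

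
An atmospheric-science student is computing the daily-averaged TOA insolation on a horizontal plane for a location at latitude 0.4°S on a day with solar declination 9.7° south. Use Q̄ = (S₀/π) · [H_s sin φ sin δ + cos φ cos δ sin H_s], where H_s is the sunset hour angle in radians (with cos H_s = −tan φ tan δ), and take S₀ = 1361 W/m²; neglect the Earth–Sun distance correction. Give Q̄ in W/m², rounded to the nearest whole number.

cos H_s = −tan(-0.4°) · tan(-9.7°) = -0.0012, so H_s = arccos(-0.0012) = 90.07°. In radians, H_s = 1.5720.
H_s sin φ sin δ = 1.5720 × -0.0070 × -0.1685 = 0.0019.
cos φ cos δ sin H_s = 1.0000 × 0.9857 × 1.0000 = 0.9857.
Q̄ = (1361/π) × (0.0019 + 0.9857) = 433.22 × 0.9876 = 427.85 W/m².

428 W/m²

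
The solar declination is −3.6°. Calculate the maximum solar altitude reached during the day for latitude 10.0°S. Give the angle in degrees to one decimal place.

At local solar noon the hour angle is zero, so the elevation is 90° − |φ − δ| = 90° − |-10.0° − (-3.6°)| = 90° − 6.4° = 83.6°.

83.6°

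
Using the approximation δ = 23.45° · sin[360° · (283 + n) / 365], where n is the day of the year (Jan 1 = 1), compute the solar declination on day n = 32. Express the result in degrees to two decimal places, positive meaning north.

360 × (283 + 32) / 365 = 310.685°; sin(310.685°) = -0.7583.
δ = 23.45 × -0.7583 = -17.782° ≈ -17.78°.

-17.78°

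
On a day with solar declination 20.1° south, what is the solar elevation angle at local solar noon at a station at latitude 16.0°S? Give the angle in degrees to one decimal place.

85.9°

At local solar noon the hour angle is zero, so the elevation is 90° − |φ − δ| = 90° − |-16.0° − (-20.1°)| = 90° − 4.1° = 85.9°.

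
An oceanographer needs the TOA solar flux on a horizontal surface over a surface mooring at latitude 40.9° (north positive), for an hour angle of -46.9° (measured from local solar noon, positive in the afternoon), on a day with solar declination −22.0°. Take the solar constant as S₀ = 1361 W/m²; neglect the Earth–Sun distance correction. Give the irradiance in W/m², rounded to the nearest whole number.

cos θ_z = sin(40.9°) sin(-22.0°) + cos(40.9°) cos(-22.0°) cos(-46.90°) = -0.2453 + 0.4788 = 0.2335.
Top-of-atmosphere irradiance = S₀ cos θ_z = 1361 × 0.2335 = 317.79 W/m².

318 W/m²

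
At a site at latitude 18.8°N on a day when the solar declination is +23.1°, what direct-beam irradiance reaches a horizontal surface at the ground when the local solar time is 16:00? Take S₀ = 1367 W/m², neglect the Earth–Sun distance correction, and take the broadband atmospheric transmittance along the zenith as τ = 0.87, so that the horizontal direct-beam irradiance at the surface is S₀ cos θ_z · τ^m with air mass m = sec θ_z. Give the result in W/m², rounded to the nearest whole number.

Hour angle H = 15° × (16 − 12) = 60.00°.
With φ = 18.8°, δ = 23.1°, H = 60.00°: sin φ sin δ = 0.1264, cos φ cos δ cos H = 0.4354, so cos θ_z = 0.5618.
Air mass m = 1/cos θ_z = 1/0.5618 = 1.780; τ^m = 0.87^1.780 = 0.7804.
Surface direct beam = 1367 × 0.5618 × 0.7804 = 599.33 W/m².

599 W/m²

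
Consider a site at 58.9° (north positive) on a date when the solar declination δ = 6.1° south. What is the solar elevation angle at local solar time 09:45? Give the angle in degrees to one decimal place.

19.6°

Hour angle H = 15° × (9.75 − 12) = -33.75°.
cos θ_z = sin φ sin δ + cos φ cos δ cos H = (0.8563)(-0.1063) + (0.5165)(0.9943)(0.8315) = 0.3360.
θ_z = arccos(0.3360) = 70.37°, so the elevation is 90° − 70.37° = 19.63°.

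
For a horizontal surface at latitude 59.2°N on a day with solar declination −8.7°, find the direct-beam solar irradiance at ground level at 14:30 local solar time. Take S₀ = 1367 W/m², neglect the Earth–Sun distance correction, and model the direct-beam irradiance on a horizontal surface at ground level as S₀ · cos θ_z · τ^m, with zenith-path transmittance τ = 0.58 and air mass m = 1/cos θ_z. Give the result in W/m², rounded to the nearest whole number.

50 W/m²

Hour angle H = 15° × (14.5 − 12) = 37.50°.
cos θ_z = sin(59.2°) sin(-8.7°) + cos(59.2°) cos(-8.7°) cos(37.50°) = -0.1299 + 0.4016 = 0.2717.
Air mass m = 1/cos θ_z = 1/0.2717 = 3.681; τ^m = 0.58^3.681 = 0.1346.
Surface direct beam = 1367 × 0.2717 × 0.1346 = 49.99 W/m².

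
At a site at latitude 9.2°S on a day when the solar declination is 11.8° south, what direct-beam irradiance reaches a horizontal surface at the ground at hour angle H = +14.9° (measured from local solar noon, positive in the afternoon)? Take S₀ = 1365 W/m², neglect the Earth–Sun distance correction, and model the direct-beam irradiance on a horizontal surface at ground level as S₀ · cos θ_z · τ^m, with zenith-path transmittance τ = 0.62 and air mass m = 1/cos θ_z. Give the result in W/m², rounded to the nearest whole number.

804 W/m²

With φ = -9.2°, δ = -11.8°, H = 14.90°: sin φ sin δ = 0.0327, cos φ cos δ cos H = 0.9338, so cos θ_z = 0.9665.
Air mass m = 1/cos θ_z = 1/0.9665 = 1.035; τ^m = 0.62^1.035 = 0.6097.
Surface direct beam = 1365 × 0.9665 × 0.6097 = 804.36 W/m².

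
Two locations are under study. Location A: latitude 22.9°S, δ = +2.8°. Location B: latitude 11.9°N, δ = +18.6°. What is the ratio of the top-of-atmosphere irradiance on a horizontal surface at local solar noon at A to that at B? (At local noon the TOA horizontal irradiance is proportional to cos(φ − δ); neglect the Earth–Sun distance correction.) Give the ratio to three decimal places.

A: cos θ_z = cos(-22.9° − (2.8°)) = 0.9011.
B: cos θ_z = cos(11.9° − (18.6°)) = 0.9932.
Ratio A/B = 0.9011 / 0.9932 = 0.9073.

0.907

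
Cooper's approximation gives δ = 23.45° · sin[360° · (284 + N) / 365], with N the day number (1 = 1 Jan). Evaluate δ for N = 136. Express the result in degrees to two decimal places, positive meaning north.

+19.03°

360 × (284 + 136) / 365 = 414.247°; sin(414.247°) = 0.8115.
δ = 23.45 × 0.8115 = 19.030° ≈ +19.03°.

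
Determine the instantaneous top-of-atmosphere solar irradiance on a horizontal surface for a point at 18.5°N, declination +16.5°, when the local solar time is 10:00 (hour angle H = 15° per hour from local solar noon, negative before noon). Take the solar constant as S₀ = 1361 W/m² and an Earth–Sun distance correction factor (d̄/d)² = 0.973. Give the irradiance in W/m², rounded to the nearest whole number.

Hour angle H = 15° × (10 − 12) = -30.00°.
With φ = 18.5°, δ = 16.5°, H = -30.00°: sin φ sin δ = 0.0901, cos φ cos δ cos H = 0.7875, so cos θ_z = 0.8776.
Top-of-atmosphere irradiance = S₀ (d̄/d)² cos θ_z = 1361 × 0.973 × 0.8776 = 1162.16 W/m².

1162 W/m²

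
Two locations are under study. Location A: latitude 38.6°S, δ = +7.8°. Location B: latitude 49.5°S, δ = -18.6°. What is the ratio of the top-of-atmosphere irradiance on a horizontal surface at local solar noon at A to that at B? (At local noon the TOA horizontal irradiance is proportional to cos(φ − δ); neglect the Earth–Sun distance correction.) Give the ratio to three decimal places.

A: cos θ_z = cos(-38.6° − (7.8°)) = 0.6896.
B: cos θ_z = cos(-49.5° − (-18.6°)) = 0.8581.
Ratio A/B = 0.6896 / 0.8581 = 0.8036.

0.804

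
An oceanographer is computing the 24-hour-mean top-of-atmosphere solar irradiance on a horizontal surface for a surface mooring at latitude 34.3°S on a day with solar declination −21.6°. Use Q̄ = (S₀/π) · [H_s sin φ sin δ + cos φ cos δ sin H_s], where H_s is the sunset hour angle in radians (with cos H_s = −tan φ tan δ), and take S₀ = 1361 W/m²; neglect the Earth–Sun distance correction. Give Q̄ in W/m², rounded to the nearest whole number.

486 W/m²

cos H_s = −tan(-34.3°) · tan(-21.6°) = -0.2701, so H_s = arccos(-0.2701) = 105.67°. In radians, H_s = 1.8443.
H_s sin φ sin δ = 1.8443 × -0.5635 × -0.3681 = 0.3826.
cos φ cos δ sin H_s = 0.8261 × 0.9298 × 0.9628 = 0.7395.
Q̄ = (1361/π) × (0.3826 + 0.7395) = 433.22 × 1.1221 = 486.12 W/m².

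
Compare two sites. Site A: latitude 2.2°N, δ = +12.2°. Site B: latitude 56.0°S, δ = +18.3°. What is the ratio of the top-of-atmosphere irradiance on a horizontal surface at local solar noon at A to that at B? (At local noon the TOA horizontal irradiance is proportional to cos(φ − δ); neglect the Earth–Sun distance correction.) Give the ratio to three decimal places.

3.639

A: cos θ_z = cos(2.2° − (12.2°)) = 0.9848.
B: cos θ_z = cos(-56.0° − (18.3°)) = 0.2706.
Ratio A/B = 0.9848 / 0.2706 = 3.6393.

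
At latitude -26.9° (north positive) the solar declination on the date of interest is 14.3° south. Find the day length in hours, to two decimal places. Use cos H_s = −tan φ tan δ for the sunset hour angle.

12.99 hours

The sunset hour angle satisfies cos H_s = −tan φ tan δ = -0.1293, giving H_s = 97.43°.
Day length = 2 H_s / 15° h⁻¹ = 194.86° / 15 = 12.991 h.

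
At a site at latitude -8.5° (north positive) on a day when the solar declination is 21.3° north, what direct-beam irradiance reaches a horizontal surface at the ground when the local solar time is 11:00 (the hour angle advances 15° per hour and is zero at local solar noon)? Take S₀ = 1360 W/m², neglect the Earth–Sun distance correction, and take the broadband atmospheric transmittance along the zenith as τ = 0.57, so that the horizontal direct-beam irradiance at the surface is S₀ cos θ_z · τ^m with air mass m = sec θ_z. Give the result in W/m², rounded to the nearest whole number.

Hour angle H = 15° × (11 − 12) = -15.00°.
With φ = -8.5°, δ = 21.3°, H = -15.00°: sin φ sin δ = -0.0537, cos φ cos δ cos H = 0.8901, so cos θ_z = 0.8364.
Air mass m = 1/cos θ_z = 1/0.8364 = 1.196; τ^m = 0.57^1.196 = 0.5105.
Surface direct beam = 1360 × 0.8364 × 0.5105 = 580.70 W/m².

581 W/m²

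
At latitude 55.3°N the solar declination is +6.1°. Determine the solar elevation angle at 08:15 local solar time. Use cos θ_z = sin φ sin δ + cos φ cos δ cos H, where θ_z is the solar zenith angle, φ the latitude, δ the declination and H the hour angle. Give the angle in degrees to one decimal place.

23.7°

Hour angle H = 15° × (8.25 − 12) = -56.25°.
cos θ_z = sin φ sin δ + cos φ cos δ cos H = (0.8221)(0.1063) + (0.5693)(0.9943)(0.5556) = 0.4019.
θ_z = arccos(0.4019) = 66.30°, so the elevation is 90° − 66.30° = 23.70°.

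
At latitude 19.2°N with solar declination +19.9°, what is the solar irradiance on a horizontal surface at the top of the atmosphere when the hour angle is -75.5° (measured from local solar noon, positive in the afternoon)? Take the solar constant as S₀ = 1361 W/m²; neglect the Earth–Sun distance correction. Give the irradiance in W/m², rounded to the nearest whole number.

455 W/m²

cos θ_z = sin(19.2°) sin(19.9°) + cos(19.2°) cos(19.9°) cos(-75.50°) = 0.1119 + 0.2223 = 0.3342.
Top-of-atmosphere irradiance = S₀ cos θ_z = 1361 × 0.3342 = 454.85 W/m².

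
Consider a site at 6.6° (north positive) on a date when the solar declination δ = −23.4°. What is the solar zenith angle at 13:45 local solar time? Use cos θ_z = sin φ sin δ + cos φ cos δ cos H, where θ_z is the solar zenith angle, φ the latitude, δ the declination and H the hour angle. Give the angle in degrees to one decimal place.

39.5°

Hour angle H = 15° × (13.75 − 12) = 26.25°.
cos θ_z = sin φ sin δ + cos φ cos δ cos H = (0.1149)(-0.3971) + (0.9934)(0.9178)(0.8969) = 0.7721.
θ_z = arccos(0.7721) = 39.46°.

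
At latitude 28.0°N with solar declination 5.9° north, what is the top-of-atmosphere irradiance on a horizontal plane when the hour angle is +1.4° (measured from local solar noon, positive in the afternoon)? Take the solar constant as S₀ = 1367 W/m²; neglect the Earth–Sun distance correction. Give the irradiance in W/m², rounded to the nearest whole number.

cos θ_z = sin φ sin δ + cos φ cos δ cos H = (0.4695)(0.1028) + (0.8829)(0.9947)(0.9997) = 0.9262.
Top-of-atmosphere irradiance = S₀ cos θ_z = 1367 × 0.9262 = 1266.12 W/m².

1266 W/m²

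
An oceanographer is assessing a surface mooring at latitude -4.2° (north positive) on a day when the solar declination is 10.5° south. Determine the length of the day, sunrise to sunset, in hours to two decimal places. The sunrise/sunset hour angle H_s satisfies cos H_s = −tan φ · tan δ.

12.10 hours

The sunset hour angle satisfies cos H_s = −tan φ tan δ = -0.0136, giving H_s = 90.78°.
Day length = 2 H_s / 15° h⁻¹ = 181.56° / 15 = 12.104 h.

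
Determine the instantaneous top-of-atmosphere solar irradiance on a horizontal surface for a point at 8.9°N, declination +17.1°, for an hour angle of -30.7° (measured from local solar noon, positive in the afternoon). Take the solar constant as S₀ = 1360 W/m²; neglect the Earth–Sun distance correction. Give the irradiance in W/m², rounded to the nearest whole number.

1166 W/m²

With φ = 8.9°, δ = 17.1°, H = -30.70°: sin φ sin δ = 0.0455, cos φ cos δ cos H = 0.8119, so cos θ_z = 0.8574.
Top-of-atmosphere irradiance = S₀ cos θ_z = 1360 × 0.8574 = 1166.06 W/m².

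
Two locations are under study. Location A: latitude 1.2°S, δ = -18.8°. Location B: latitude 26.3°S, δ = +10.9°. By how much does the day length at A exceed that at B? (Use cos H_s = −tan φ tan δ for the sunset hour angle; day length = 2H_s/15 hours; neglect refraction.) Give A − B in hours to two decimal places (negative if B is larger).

+0.78 h

A: H_s = arccos(−tan -1.2° · tan -18.8°) = 90.41°, so 2H_s/15 = 12.0547 h.
B: H_s = arccos(−tan -26.3° · tan 10.9°) = 84.54°, so 2H_s/15 = 11.2720 h.
A − B = 12.0547 − 11.2720 = 0.7827 h.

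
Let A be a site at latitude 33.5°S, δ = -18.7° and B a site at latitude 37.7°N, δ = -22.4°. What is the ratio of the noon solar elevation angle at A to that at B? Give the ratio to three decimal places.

A: 90° − |-33.5 − (-18.7)| = 75.20°.
B: 90° − |37.7 − (-22.4)| = 29.90°.
Ratio A/B = 75.2000 / 29.9000 = 2.5151.

2.515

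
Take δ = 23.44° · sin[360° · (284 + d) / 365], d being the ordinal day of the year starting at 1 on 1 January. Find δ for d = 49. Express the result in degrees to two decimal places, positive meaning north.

-12.27°

360 × (284 + 49) / 365 = 328.438°; sin(328.438°) = -0.5234.
δ = 23.44 × -0.5234 = -12.268° ≈ -12.27°.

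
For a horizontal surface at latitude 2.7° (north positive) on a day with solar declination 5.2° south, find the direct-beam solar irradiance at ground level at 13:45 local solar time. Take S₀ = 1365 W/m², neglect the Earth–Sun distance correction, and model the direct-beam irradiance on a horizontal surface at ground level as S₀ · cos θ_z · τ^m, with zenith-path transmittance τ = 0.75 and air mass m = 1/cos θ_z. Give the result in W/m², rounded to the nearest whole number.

Hour angle H = 15° × (13.75 − 12) = 26.25°.
cos θ_z = sin φ sin δ + cos φ cos δ cos H = (0.0471)(-0.0906) + (0.9989)(0.9959)(0.8969) = 0.8880.
Air mass m = 1/cos θ_z = 1/0.8880 = 1.126; τ^m = 0.75^1.126 = 0.7233.
Surface direct beam = 1365 × 0.8880 × 0.7233 = 876.73 W/m².

877 W/m²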